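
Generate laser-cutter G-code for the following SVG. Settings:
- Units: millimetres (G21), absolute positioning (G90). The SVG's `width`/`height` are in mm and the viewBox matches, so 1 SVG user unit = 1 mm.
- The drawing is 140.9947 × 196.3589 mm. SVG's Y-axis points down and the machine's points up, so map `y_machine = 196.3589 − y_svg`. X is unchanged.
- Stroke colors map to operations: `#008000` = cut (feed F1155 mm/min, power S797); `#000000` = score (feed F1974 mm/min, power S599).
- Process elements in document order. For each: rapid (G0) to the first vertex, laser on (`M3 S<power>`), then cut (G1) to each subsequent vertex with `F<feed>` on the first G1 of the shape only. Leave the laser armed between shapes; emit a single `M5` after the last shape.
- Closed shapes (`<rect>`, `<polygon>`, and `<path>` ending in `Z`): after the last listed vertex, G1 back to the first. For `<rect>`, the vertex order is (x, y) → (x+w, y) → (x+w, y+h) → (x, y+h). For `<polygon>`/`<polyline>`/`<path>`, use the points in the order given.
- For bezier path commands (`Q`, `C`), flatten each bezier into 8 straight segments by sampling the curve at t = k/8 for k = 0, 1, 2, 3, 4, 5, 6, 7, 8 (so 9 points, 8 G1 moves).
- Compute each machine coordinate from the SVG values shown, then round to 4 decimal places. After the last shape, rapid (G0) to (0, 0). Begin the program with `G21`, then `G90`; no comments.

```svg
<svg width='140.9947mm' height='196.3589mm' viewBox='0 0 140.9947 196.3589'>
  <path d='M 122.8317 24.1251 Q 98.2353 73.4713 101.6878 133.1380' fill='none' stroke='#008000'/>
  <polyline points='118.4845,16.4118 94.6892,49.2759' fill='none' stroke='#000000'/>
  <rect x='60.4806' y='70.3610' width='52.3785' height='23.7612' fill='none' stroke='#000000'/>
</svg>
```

viewBox `0 0 140.9947 196.3589` with mm width/height → 1 unit = 1 mm. Flip: y_m = 196.3589 − y_svg.

**Shape 1** — `<path>` quadratic bezier, stroke `#008000` → cut (S797, F1155). Control points (SVG): P0=(122.8317,24.1251), P1=(98.2353,73.4713), P2=(101.6878,133.1380); sampled at t=k/8. Machine vertices: (122.8317,172.2338) → (117.1209,159.7360) → (112.2866,146.9157) → (108.3288,133.7728) → (105.2475,120.3075) → (103.0428,106.5196) → (101.7146,92.4092) → (101.2629,77.9763) → (101.6878,63.2209). Open path.

**Shape 2** — `<polyline>` line segment, stroke `#000000` → score (S599, F1974). Machine vertices: (118.4845,179.9471) → (94.6892,147.0830). Open path.

**Shape 3** — `<rect>` rectangle, stroke `#000000` → score (S599, F1974). Machine vertices: (60.4806,125.9979) → (112.8591,125.9979) → (112.8591,102.2367) → (60.4806,102.2367) → (60.4806,125.9979). Closed: final G1 returns to the first vertex.

G21
G90
G0 X122.8317 Y172.2338
M3 S797
G1 X117.1209 Y159.7360 F1155
G1 X112.2866 Y146.9157
G1 X108.3288 Y133.7728
G1 X105.2475 Y120.3075
G1 X103.0428 Y106.5196
G1 X101.7146 Y92.4092
G1 X101.2629 Y77.9763
G1 X101.6878 Y63.2209
G0 X118.4845 Y179.9471
M3 S599
G1 X94.6892 Y147.0830 F1974
G0 X60.4806 Y125.9979
M3 S599
G1 X112.8591 Y125.9979 F1974
G1 X112.8591 Y102.2367
G1 X60.4806 Y102.2367
G1 X60.4806 Y125.9979
M5
G0 X0.0000 Y0.0000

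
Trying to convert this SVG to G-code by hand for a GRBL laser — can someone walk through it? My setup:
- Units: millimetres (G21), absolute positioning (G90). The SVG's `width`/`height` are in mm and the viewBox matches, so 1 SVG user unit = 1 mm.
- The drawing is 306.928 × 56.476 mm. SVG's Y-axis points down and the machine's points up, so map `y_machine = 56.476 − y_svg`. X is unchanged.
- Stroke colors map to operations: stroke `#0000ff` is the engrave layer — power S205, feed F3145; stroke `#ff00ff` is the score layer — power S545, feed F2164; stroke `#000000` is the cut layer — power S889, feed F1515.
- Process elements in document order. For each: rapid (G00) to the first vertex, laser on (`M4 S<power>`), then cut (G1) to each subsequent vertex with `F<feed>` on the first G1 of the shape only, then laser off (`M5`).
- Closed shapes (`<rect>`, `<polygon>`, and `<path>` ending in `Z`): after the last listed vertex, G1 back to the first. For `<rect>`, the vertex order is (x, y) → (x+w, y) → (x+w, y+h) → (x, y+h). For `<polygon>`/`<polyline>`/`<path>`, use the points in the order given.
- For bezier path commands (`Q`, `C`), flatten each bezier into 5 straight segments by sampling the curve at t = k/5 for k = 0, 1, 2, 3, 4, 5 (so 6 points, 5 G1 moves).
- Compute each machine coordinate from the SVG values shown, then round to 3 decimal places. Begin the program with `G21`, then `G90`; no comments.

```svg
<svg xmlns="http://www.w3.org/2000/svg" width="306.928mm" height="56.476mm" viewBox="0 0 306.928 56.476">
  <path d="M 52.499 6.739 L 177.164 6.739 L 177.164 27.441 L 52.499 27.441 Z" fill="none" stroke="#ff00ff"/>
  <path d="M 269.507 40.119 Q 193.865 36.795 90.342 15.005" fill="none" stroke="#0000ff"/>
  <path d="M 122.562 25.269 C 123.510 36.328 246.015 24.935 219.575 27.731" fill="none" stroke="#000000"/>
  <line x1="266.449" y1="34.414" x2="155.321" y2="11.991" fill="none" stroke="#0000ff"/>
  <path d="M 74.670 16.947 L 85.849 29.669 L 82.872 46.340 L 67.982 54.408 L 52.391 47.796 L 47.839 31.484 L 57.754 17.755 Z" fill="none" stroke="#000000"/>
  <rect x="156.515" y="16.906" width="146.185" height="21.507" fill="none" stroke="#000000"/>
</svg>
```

Since the viewBox matches the mm dimensions, user units are millimetres directly. The only transform is the Y-flip y_m = 56.476 − y_svg.

Shape 1 is a rectangle drawn with `<path>`. Its stroke #ff00ff means score at S545, F2164. After flipping Y the toolpath is (52.499,49.737) → (177.164,49.737) → (177.164,29.035) → (52.499,29.035) → (52.499,49.737), returning to the start.

Shape 2 is a quadratic bezier drawn with `<path>`. Its stroke #0000ff means engrave at S205, F3145. After flipping Y the toolpath is (269.507,16.357) → (238.135,18.425) → (204.532,21.971) → (168.699,26.994) → (130.636,33.494) → (90.342,41.471).

Shape 3 is a cubic bezier drawn with `<path>`. Its stroke #000000 means cut at S889, F1515. After flipping Y the toolpath is (122.562,31.207) → (135.554,26.973) → (164.735,26.368) → (197.122,27.635) → (219.730,29.013) → (219.575,28.745).

Shape 4 is a line segment drawn with `<line>`. Its stroke #0000ff means engrave at S205, F3145. After flipping Y the toolpath is (266.449,22.062) → (155.321,44.485).

Shape 5 is a regular polygon drawn with `<path>`. Its stroke #000000 means cut at S889, F1515. After flipping Y the toolpath is (74.670,39.529) → (85.849,26.807) → (82.872,10.136) → (67.982,2.068) → (52.391,8.680) → (47.839,24.992) → (57.754,38.721) → (74.670,39.529), returning to the start.

Shape 6 is a rectangle drawn with `<rect>`. Its stroke #000000 means cut at S889, F1515. After flipping Y the toolpath is (156.515,39.570) → (302.700,39.570) → (302.700,18.063) → (156.515,18.063) → (156.515,39.570), returning to the start.

G21
G90
G00 X52.499 Y49.737
M4 S545
G1 X177.164 Y49.737 F2164
G1 X177.164 Y29.035
G1 X52.499 Y29.035
G1 X52.499 Y49.737
M5
G00 X269.507 Y16.357
M4 S205
G1 X238.135 Y18.425 F3145
G1 X204.532 Y21.971
G1 X168.699 Y26.994
G1 X130.636 Y33.494
G1 X90.342 Y41.471
M5
G00 X122.562 Y31.207
M4 S889
G1 X135.554 Y26.973 F1515
G1 X164.735 Y26.368
G1 X197.122 Y27.635
G1 X219.730 Y29.013
G1 X219.575 Y28.745
M5
G00 X266.449 Y22.062
M4 S205
G1 X155.321 Y44.485 F3145
M5
G00 X74.670 Y39.529
M4 S889
G1 X85.849 Y26.807 F1515
G1 X82.872 Y10.136
G1 X67.982 Y2.068
G1 X52.391 Y8.680
G1 X47.839 Y24.992
G1 X57.754 Y38.721
G1 X74.670 Y39.529
M5
G00 X156.515 Y39.570
M4 S889
G1 X302.700 Y39.570 F1515
G1 X302.700 Y18.063
G1 X156.515 Y18.063
G1 X156.515 Y39.570
M5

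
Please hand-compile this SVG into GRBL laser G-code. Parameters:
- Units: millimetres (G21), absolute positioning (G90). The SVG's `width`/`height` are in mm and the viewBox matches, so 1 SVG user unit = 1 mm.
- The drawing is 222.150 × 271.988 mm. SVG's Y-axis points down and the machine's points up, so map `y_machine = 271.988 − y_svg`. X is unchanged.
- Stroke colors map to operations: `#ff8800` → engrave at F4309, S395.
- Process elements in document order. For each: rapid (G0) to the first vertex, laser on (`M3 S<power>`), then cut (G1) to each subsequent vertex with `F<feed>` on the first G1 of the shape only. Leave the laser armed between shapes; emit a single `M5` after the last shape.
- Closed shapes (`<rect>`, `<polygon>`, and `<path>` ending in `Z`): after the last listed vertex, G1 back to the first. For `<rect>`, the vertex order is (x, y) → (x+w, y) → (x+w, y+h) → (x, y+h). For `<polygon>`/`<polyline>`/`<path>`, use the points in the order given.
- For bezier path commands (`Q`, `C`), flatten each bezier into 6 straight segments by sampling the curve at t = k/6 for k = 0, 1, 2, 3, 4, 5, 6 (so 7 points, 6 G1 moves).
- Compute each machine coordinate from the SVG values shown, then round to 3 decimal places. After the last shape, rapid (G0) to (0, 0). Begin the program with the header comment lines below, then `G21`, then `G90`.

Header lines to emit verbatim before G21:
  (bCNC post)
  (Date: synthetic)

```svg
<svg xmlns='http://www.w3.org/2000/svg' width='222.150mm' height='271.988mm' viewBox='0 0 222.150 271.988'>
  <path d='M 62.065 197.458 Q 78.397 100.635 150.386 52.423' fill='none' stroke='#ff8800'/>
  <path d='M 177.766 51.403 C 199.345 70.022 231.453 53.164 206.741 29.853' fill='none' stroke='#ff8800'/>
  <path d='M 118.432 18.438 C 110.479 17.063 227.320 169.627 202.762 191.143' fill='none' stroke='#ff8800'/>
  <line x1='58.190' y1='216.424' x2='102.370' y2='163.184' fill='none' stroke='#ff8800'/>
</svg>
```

1 u = 1 mm; y_m = 271.988 − y.

[1] `<path>` quadratic bezier, #ff8800→engrave S395 F4309: (62.065,74.530) → (69.055,105.454) → (79.137,133.677) → (92.311,159.200) → (108.577,182.022) → (127.936,202.144) → (150.386,219.565)

[2] `<path>` cubic bezier, #ff8800→engrave S395 F4309: (177.766,220.585) → (189.121,214.098) → (200.360,212.717) → (209.613,215.636) → (215.007,222.050) → (214.674,231.152) → (206.741,242.135)

[3] `<path>` cubic bezier, #ff8800→engrave S395 F4309: (118.432,253.550) → (123.623,242.729) → (142.218,214.167) → (166.824,175.782) → (190.046,135.489) → (204.490,101.204) → (202.762,80.845)

[4] `<line>` line segment, #ff8800→engrave S395 F4309: (58.190,55.564) → (102.370,108.804)

(bCNC post)
(Date: synthetic)
G21
G90
G0 X62.065 Y74.530
M3 S395
G1 X69.055 Y105.454 F4309
G1 X79.137 Y133.677
G1 X92.311 Y159.200
G1 X108.577 Y182.022
G1 X127.936 Y202.144
G1 X150.386 Y219.565
G0 X177.766 Y220.585
M3 S395
G1 X189.121 Y214.098 F4309
G1 X200.360 Y212.717
G1 X209.613 Y215.636
G1 X215.007 Y222.050
G1 X214.674 Y231.152
G1 X206.741 Y242.135
G0 X118.432 Y253.550
M3 S395
G1 X123.623 Y242.729 F4309
G1 X142.218 Y214.167
G1 X166.824 Y175.782
G1 X190.046 Y135.489
G1 X204.490 Y101.204
G1 X202.762 Y80.845
G0 X58.190 Y55.564
M3 S395
G1 X102.370 Y108.804 F4309
M5
G0 X0.000 Y0.000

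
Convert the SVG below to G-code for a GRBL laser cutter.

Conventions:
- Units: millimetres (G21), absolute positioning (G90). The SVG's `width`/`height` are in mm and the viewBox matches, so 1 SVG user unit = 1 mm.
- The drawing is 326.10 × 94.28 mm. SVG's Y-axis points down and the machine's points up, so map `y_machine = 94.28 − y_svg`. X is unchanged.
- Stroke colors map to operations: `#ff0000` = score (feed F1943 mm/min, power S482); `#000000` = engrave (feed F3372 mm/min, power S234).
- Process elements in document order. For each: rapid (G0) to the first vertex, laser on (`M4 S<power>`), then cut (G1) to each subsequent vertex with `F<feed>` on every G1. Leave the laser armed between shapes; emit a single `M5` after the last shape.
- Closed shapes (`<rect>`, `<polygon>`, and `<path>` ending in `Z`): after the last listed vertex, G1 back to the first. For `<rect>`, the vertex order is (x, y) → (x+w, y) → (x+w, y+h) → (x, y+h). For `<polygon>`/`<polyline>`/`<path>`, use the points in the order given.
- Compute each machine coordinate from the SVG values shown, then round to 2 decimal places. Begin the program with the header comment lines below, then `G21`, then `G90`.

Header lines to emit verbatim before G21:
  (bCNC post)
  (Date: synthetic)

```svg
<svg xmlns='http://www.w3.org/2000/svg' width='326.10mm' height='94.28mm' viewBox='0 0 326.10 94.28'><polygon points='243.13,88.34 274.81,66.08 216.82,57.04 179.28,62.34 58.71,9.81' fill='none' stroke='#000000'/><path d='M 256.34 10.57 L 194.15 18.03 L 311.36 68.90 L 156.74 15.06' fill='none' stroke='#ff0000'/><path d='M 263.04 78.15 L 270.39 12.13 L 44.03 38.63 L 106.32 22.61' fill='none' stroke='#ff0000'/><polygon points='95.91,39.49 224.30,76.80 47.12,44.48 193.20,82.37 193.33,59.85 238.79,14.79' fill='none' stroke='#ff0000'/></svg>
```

(bCNC post)
(Date: synthetic)
G21
G90
G0 X243.13 Y5.94
M4 S234
G1 X274.81 Y28.20 F3372
G1 X216.82 Y37.24 F3372
G1 X179.28 Y31.94 F3372
G1 X58.71 Y84.47 F3372
G1 X243.13 Y5.94 F3372
G0 X256.34 Y83.71
M4 S482
G1 X194.15 Y76.25 F1943
G1 X311.36 Y25.38 F1943
G1 X156.74 Y79.22 F1943
G0 X263.04 Y16.13
M4 S482
G1 X270.39 Y82.15 F1943
G1 X44.03 Y55.65 F1943
G1 X106.32 Y71.67 F1943
G0 X95.91 Y54.79
M4 S482
G1 X224.30 Y17.48 F1943
G1 X47.12 Y49.80 F1943
G1 X193.20 Y11.91 F1943
G1 X193.33 Y34.43 F1943
G1 X238.79 Y79.49 F1943
G1 X95.91 Y54.79 F1943
M5

viewBox `0 0 326.10 94.28` with mm width/height → 1 unit = 1 mm. Flip: y_m = 94.28 − y_svg.

**Shape 1** — `<polygon>` closed polygon, stroke `#000000` → engrave (S234, F3372). Machine vertices: (243.13,5.94) → (274.81,28.20) → (216.82,37.24) → (179.28,31.94) → (58.71,84.47) → (243.13,5.94). Closed: final G1 returns to the first vertex.

**Shape 2** — `<path>` open polyline, stroke `#ff0000` → score (S482, F1943). Machine vertices: (256.34,83.71) → (194.15,76.25) → (311.36,25.38) → (156.74,79.22). Open path.

**Shape 3** — `<path>` open polyline, stroke `#ff0000` → score (S482, F1943). Machine vertices: (263.04,16.13) → (270.39,82.15) → (44.03,55.65) → (106.32,71.67). Open path.

**Shape 4** — `<polygon>` closed polygon, stroke `#ff0000` → score (S482, F1943). Machine vertices: (95.91,54.79) → (224.30,17.48) → (47.12,49.80) → (193.20,11.91) → (193.33,34.43) → (238.79,79.49) → (95.91,54.79). Closed: final G1 returns to the first vertex.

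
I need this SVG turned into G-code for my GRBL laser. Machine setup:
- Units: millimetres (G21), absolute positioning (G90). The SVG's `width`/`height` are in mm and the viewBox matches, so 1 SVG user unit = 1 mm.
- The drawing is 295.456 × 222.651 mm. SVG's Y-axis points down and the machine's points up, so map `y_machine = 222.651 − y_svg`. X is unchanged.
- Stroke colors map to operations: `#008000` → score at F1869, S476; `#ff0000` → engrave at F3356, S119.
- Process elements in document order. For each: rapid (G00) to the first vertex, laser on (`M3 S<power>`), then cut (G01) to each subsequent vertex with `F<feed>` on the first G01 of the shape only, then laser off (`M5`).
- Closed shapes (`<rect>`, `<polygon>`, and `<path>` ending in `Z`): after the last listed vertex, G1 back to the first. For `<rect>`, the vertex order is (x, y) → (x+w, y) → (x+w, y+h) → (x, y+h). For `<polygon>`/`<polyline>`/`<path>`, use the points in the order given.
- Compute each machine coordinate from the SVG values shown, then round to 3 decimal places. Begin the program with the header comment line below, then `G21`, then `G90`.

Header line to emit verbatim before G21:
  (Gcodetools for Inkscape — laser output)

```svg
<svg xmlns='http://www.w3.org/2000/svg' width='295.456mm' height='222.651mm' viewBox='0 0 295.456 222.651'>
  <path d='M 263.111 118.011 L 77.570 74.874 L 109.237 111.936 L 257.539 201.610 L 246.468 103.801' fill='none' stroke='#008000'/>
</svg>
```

(Gcodetools for Inkscape — laser output)
G21
G90
G00 X263.111 Y104.640
M3 S476
G01 X77.570 Y147.777 F1869
G01 X109.237 Y110.715
G01 X257.539 Y21.041
G01 X246.468 Y118.850
M5

Since the viewBox matches the mm dimensions, user units are millimetres directly. The only transform is the Y-flip y_m = 222.651 − y_svg.

Shape 1 is a open polyline drawn with `<path>`. Its stroke #008000 means score at S476, F1869. After flipping Y the toolpath is (263.111,104.640) → (77.570,147.777) → (109.237,110.715) → (257.539,21.041) → (246.468,118.850).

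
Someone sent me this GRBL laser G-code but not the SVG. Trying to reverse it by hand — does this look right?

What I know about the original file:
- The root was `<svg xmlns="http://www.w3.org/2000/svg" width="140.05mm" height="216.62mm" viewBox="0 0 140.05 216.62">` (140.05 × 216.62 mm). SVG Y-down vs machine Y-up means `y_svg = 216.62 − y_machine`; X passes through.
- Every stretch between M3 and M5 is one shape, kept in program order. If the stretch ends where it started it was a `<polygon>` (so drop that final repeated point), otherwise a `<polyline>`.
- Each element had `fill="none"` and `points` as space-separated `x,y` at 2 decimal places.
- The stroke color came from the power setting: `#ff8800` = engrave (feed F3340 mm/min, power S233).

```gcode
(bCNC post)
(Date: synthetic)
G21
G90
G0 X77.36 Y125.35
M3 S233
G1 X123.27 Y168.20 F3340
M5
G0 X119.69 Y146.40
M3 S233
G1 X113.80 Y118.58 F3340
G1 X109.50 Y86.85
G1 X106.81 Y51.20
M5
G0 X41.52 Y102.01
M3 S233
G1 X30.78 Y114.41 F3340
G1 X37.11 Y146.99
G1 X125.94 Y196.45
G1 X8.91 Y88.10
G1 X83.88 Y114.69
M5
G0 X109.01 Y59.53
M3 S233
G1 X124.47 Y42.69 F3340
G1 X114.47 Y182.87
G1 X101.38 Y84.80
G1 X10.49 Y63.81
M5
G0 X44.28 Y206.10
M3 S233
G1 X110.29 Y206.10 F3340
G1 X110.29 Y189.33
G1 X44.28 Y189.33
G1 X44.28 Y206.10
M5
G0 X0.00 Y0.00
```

Each laser-on run becomes one SVG element. Flip Y back into SVG space with y_svg = 216.62 − y_machine. Every run uses S233, so all elements get stroke `#ff8800` (engrave).

Run 1: The run is open, so emit a `<polyline>` with points (Y-flipped): 77.36,91.27 123.27,48.42.

Run 2: The run is open, so emit a `<polyline>` with points (Y-flipped): 119.69,70.22 113.80,98.04 109.50,129.77 106.81,165.42.

Run 3: The run is open, so emit a `<polyline>` with points (Y-flipped): 41.52,114.61 30.78,102.21 37.11,69.63 125.94,20.17 8.91,128.52 83.88,101.93.

Run 4: The run is open, so emit a `<polyline>` with points (Y-flipped): 109.01,157.09 124.47,173.93 114.47,33.75 101.38,131.82 10.49,152.81.

Run 5: The run returns to its start, so emit a `<polygon>` with points (Y-flipped): 44.28,10.52 110.29,10.52 110.29,27.29 44.28,27.29.

<svg xmlns="http://www.w3.org/2000/svg" width="140.05mm" height="216.62mm" viewBox="0 0 140.05 216.62">
  <polyline points="77.36,91.27 123.27,48.42" fill="none" stroke="#ff8800"/>
  <polyline points="119.69,70.22 113.80,98.04 109.50,129.77 106.81,165.42" fill="none" stroke="#ff8800"/>
  <polyline points="41.52,114.61 30.78,102.21 37.11,69.63 125.94,20.17 8.91,128.52 83.88,101.93" fill="none" stroke="#ff8800"/>
  <polyline points="109.01,157.09 124.47,173.93 114.47,33.75 101.38,131.82 10.49,152.81" fill="none" stroke="#ff8800"/>
  <polygon points="44.28,10.52 110.29,10.52 110.29,27.29 44.28,27.29" fill="none" stroke="#ff8800"/>
</svg>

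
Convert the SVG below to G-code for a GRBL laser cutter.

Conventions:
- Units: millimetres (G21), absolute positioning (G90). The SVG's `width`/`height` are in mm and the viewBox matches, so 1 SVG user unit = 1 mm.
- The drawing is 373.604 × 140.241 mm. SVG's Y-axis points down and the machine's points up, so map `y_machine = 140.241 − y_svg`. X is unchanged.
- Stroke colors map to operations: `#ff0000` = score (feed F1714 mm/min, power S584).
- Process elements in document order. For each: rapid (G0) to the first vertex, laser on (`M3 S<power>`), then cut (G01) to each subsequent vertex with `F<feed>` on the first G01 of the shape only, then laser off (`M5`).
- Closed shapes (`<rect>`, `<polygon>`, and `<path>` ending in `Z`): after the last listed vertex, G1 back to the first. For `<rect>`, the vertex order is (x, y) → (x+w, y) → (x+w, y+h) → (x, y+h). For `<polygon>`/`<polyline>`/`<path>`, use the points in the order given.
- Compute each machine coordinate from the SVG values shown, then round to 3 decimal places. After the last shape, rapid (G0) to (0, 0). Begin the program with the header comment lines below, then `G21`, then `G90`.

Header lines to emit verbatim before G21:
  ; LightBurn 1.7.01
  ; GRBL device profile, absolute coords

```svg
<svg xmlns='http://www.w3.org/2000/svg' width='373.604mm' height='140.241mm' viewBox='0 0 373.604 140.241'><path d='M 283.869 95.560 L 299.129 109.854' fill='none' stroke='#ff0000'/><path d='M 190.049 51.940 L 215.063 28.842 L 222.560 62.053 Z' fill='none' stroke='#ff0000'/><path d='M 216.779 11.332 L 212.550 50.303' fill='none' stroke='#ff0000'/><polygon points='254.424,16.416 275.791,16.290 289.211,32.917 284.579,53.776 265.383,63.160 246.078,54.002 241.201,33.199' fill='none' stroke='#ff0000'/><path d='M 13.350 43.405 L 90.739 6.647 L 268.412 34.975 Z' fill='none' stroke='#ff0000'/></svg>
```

Since the viewBox matches the mm dimensions, user units are millimetres directly. The only transform is the Y-flip y_m = 140.241 − y_svg.

Shape 1 is a line segment drawn with `<path>`. Its stroke #ff0000 means score at S584, F1714. After flipping Y the toolpath is (283.869,44.681) → (299.129,30.387).

Shape 2 is a regular polygon drawn with `<path>`. Its stroke #ff0000 means score at S584, F1714. After flipping Y the toolpath is (190.049,88.301) → (215.063,111.399) → (222.560,78.188) → (190.049,88.301), returning to the start.

Shape 3 is a line segment drawn with `<path>`. Its stroke #ff0000 means score at S584, F1714. After flipping Y the toolpath is (216.779,128.909) → (212.550,89.938).

Shape 4 is a regular polygon drawn with `<polygon>`. Its stroke #ff0000 means score at S584, F1714. After flipping Y the toolpath is (254.424,123.825) → (275.791,123.951) → (289.211,107.324) → (284.579,86.465) → (265.383,77.081) → (246.078,86.239) → (241.201,107.042) → (254.424,123.825), returning to the start.

Shape 5 is a closed polygon drawn with `<path>`. Its stroke #ff0000 means score at S584, F1714. After flipping Y the toolpath is (13.350,96.836) → (90.739,133.594) → (268.412,105.266) → (13.350,96.836), returning to the start.

; LightBurn 1.7.01
; GRBL device profile, absolute coords
G21
G90
G0 X283.869 Y44.681
M3 S584
G01 X299.129 Y30.387 F1714
M5
G0 X190.049 Y88.301
M3 S584
G01 X215.063 Y111.399 F1714
G01 X222.560 Y78.188
G01 X190.049 Y88.301
M5
G0 X216.779 Y128.909
M3 S584
G01 X212.550 Y89.938 F1714
M5
G0 X254.424 Y123.825
M3 S584
G01 X275.791 Y123.951 F1714
G01 X289.211 Y107.324
G01 X284.579 Y86.465
G01 X265.383 Y77.081
G01 X246.078 Y86.239
G01 X241.201 Y107.042
G01 X254.424 Y123.825
M5
G0 X13.350 Y96.836
M3 S584
G01 X90.739 Y133.594 F1714
G01 X268.412 Y105.266
G01 X13.350 Y96.836
M5
G0 X0.000 Y0.000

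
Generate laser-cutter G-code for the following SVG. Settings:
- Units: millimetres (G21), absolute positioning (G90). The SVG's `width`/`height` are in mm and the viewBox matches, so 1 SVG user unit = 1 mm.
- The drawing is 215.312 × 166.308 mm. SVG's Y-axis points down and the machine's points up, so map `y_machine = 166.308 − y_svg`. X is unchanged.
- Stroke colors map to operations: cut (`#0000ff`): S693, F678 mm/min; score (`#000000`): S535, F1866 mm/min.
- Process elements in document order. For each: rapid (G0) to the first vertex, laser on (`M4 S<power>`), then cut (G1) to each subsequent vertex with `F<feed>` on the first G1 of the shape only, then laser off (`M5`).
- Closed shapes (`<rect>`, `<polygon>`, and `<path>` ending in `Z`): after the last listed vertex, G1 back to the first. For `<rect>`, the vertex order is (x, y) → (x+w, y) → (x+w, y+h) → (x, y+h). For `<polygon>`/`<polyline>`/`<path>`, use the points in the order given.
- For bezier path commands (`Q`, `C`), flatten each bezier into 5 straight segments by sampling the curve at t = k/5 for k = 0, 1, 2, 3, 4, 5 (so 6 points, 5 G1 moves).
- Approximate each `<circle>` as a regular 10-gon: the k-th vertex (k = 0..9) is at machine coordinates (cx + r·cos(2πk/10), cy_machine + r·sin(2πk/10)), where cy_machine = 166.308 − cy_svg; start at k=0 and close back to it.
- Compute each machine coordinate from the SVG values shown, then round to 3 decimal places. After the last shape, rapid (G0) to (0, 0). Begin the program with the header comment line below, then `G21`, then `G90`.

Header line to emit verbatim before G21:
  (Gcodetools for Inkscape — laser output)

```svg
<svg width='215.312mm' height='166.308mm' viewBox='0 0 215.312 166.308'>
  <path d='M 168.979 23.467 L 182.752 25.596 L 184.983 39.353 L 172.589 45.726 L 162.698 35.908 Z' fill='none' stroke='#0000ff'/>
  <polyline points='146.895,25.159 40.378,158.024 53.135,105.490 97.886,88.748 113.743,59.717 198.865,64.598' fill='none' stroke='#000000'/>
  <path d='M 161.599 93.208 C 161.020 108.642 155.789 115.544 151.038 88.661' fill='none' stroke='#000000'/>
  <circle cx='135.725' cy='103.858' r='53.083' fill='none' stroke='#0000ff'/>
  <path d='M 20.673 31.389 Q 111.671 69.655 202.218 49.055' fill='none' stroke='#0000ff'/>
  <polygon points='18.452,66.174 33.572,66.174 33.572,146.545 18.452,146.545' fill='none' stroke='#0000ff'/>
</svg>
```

Since the viewBox matches the mm dimensions, user units are millimetres directly. The only transform is the Y-flip y_m = 166.308 − y_svg.

Shape 1 is a regular polygon drawn with `<path>`. Its stroke #0000ff means cut at S693, F678. After flipping Y the toolpath is (168.979,142.841) → (182.752,140.712) → (184.983,126.955) → (172.589,120.582) → (162.698,130.400) → (168.979,142.841), returning to the start.

Shape 2 is a open polyline drawn with `<polyline>`. Its stroke #000000 means score at S535, F1866. After flipping Y the toolpath is (146.895,141.149) → (40.378,8.284) → (53.135,60.818) → (97.886,77.560) → (113.743,106.591) → (198.865,101.710).

Shape 3 is a cubic bezier drawn with `<path>`. Its stroke #000000 means score at S535, F1866. After flipping Y the toolpath is (161.599,73.100) → (160.734,65.065) → (159.000,60.291) → (156.641,59.988) → (153.905,65.369) → (151.038,77.647).

Shape 4 is a circle drawn with `<circle>`. Its stroke #0000ff means cut at S693, F678. After flipping Y the toolpath is (188.808,62.450) → (178.670,93.651) → (152.129,112.935) → (119.321,112.935) → (92.780,93.651) → (82.642,62.450) → (92.780,31.249) → (119.321,11.965) → (152.129,11.965) → (178.670,31.249) → (188.808,62.450), returning to the start.

Shape 5 is a quadratic bezier drawn with `<path>`. Its stroke #0000ff means cut at S693, F678. After flipping Y the toolpath is (20.673,134.919) → (57.054,121.967) → (93.399,113.725) → (129.708,110.192) → (165.981,111.368) → (202.218,117.253).

Shape 6 is a rectangle drawn with `<polygon>`. Its stroke #0000ff means cut at S693, F678. After flipping Y the toolpath is (18.452,100.134) → (33.572,100.134) → (33.572,19.763) → (18.452,19.763) → (18.452,100.134), returning to the start.

(Gcodetools for Inkscape — laser output)
G21
G90
G0 X168.979 Y142.841
M4 S693
G1 X182.752 Y140.712 F678
G1 X184.983 Y126.955
G1 X172.589 Y120.582
G1 X162.698 Y130.400
G1 X168.979 Y142.841
M5
G0 X146.895 Y141.149
M4 S535
G1 X40.378 Y8.284 F1866
G1 X53.135 Y60.818
G1 X97.886 Y77.560
G1 X113.743 Y106.591
G1 X198.865 Y101.710
M5
G0 X161.599 Y73.100
M4 S535
G1 X160.734 Y65.065 F1866
G1 X159.000 Y60.291
G1 X156.641 Y59.988
G1 X153.905 Y65.369
G1 X151.038 Y77.647
M5
G0 X188.808 Y62.450
M4 S693
G1 X178.670 Y93.651 F678
G1 X152.129 Y112.935
G1 X119.321 Y112.935
G1 X92.780 Y93.651
G1 X82.642 Y62.450
G1 X92.780 Y31.249
G1 X119.321 Y11.965
G1 X152.129 Y11.965
G1 X178.670 Y31.249
G1 X188.808 Y62.450
M5
G0 X20.673 Y134.919
M4 S693
G1 X57.054 Y121.967 F678
G1 X93.399 Y113.725
G1 X129.708 Y110.192
G1 X165.981 Y111.368
G1 X202.218 Y117.253
M5
G0 X18.452 Y100.134
M4 S693
G1 X33.572 Y100.134 F678
G1 X33.572 Y19.763
G1 X18.452 Y19.763
G1 X18.452 Y100.134
M5
G0 X0.000 Y0.000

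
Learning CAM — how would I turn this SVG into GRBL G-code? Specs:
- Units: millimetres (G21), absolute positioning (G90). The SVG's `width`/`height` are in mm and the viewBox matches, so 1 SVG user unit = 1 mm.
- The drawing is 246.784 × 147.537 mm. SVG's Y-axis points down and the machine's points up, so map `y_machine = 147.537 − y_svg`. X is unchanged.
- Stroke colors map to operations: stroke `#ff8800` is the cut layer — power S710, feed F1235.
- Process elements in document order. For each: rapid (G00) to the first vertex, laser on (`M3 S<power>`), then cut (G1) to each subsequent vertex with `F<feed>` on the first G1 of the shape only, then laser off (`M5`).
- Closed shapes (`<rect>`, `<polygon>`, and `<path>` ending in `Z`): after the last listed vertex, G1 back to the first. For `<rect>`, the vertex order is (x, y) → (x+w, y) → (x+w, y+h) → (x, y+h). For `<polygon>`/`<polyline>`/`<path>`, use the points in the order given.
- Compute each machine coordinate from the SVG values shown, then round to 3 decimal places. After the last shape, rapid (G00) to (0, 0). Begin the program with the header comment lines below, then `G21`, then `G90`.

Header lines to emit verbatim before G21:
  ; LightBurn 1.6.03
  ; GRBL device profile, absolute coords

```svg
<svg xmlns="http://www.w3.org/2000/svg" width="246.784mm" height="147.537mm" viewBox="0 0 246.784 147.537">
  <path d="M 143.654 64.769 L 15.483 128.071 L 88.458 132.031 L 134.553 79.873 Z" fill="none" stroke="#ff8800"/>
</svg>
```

; LightBurn 1.6.03
; GRBL device profile, absolute coords
G21
G90
G00 X143.654 Y82.768
M3 S710
G1 X15.483 Y19.466 F1235
G1 X88.458 Y15.506
G1 X134.553 Y67.664
G1 X143.654 Y82.768
M5
G00 X0.000 Y0.000

1 u = 1 mm; y_m = 147.537 − y.

[1] `<path>` closed polygon, #ff8800→cut S710 F1235: (143.654,82.768) → (15.483,19.466) → (88.458,15.506) → (134.553,67.664) → (143.654,82.768) (closed)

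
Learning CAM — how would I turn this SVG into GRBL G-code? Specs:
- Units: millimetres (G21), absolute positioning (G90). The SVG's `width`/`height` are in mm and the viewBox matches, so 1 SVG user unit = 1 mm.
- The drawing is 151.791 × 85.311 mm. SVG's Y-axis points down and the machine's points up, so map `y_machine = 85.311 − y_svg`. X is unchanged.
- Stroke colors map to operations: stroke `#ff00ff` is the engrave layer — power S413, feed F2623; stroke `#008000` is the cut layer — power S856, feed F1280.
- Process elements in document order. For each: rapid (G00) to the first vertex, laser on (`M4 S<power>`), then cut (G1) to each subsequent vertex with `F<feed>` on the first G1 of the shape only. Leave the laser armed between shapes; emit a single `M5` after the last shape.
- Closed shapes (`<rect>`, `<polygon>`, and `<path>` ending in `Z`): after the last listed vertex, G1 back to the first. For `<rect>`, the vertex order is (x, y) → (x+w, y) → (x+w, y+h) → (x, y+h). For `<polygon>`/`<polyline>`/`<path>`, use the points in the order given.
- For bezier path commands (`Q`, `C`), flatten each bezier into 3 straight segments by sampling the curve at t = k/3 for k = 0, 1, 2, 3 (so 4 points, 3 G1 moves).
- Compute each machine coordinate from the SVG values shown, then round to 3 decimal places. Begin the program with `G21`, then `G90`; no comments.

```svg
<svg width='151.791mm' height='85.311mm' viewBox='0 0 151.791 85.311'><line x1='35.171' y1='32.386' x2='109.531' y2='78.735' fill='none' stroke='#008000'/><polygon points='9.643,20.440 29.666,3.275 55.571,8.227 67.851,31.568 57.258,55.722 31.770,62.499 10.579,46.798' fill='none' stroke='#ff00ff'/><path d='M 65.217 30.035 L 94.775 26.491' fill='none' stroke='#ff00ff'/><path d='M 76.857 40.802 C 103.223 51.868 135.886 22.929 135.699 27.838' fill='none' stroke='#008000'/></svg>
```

1 u = 1 mm; y_m = 85.311 − y.

[1] `<line>` line segment, #008000→cut S856 F1280: (35.171,52.925) → (109.531,6.576)

[2] `<polygon>` regular polygon, #ff00ff→engrave S413 F2623: (9.643,64.871) → (29.666,82.036) → (55.571,77.084) → (67.851,53.743) → (57.258,29.589) → (31.770,22.812) → (10.579,38.513) → (9.643,64.871) (closed)

[3] `<path>` line segment, #ff00ff→engrave S413 F2623: (65.217,55.276) → (94.775,58.820)

[4] `<path>` cubic bezier, #008000→cut S856 F1280: (76.857,44.509) → (103.872,44.043) → (126.386,53.835) → (135.699,57.473)

G21
G90
G00 X35.171 Y52.925
M4 S856
G1 X109.531 Y6.576 F1280
G00 X9.643 Y64.871
M4 S413
G1 X29.666 Y82.036 F2623
G1 X55.571 Y77.084
G1 X67.851 Y53.743
G1 X57.258 Y29.589
G1 X31.770 Y22.812
G1 X10.579 Y38.513
G1 X9.643 Y64.871
G00 X65.217 Y55.276
M4 S413
G1 X94.775 Y58.820 F2623
G00 X76.857 Y44.509
M4 S856
G1 X103.872 Y44.043 F1280
G1 X126.386 Y53.835
G1 X135.699 Y57.473
M5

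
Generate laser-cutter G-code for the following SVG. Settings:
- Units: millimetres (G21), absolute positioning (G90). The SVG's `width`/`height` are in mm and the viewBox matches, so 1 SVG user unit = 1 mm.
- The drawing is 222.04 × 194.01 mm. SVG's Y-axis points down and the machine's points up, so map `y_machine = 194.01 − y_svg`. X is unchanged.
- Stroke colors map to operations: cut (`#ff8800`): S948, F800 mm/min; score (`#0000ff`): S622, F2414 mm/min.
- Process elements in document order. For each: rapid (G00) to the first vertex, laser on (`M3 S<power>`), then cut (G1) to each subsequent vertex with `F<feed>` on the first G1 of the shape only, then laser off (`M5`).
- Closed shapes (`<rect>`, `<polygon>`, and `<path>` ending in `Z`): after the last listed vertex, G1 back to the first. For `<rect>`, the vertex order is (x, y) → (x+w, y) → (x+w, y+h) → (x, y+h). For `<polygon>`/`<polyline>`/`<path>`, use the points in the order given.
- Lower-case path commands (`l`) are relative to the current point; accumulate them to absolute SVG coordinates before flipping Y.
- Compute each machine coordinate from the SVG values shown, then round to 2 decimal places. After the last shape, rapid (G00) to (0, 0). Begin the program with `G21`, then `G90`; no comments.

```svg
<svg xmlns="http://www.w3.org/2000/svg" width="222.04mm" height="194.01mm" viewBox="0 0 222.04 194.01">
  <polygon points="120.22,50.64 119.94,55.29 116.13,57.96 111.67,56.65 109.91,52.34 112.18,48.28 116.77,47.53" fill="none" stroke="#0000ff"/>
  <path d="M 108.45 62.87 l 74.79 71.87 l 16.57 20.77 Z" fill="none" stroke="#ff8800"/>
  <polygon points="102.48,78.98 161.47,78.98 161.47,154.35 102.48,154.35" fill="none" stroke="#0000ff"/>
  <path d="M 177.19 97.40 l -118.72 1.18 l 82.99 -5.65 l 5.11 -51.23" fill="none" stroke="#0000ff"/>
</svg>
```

Since the viewBox matches the mm dimensions, user units are millimetres directly. The only transform is the Y-flip y_m = 194.01 − y_svg.

Shape 1 is a regular polygon drawn with `<polygon>`. Its stroke #0000ff means score at S622, F2414. After flipping Y the toolpath is (120.22,143.37) → (119.94,138.72) → (116.13,136.05) → (111.67,137.36) → (109.91,141.67) → (112.18,145.73) → (116.77,146.48) → (120.22,143.37), returning to the start.

Shape 2 is a closed polygon drawn with `<path>`. Its stroke #ff8800 means cut at S948, F800. After flipping Y the toolpath is (108.45,131.14) → (183.24,59.27) → (199.81,38.50) → (108.45,131.14), returning to the start.

Shape 3 is a rectangle drawn with `<polygon>`. Its stroke #0000ff means score at S622, F2414. After flipping Y the toolpath is (102.48,115.03) → (161.47,115.03) → (161.47,39.66) → (102.48,39.66) → (102.48,115.03), returning to the start.

Shape 4 is a open polyline drawn with `<path>`. Its stroke #0000ff means score at S622, F2414. After flipping Y the toolpath is (177.19,96.61) → (58.47,95.43) → (141.46,101.08) → (146.57,152.31).

G21
G90
G00 X120.22 Y143.37
M3 S622
G1 X119.94 Y138.72 F2414
G1 X116.13 Y136.05
G1 X111.67 Y137.36
G1 X109.91 Y141.67
G1 X112.18 Y145.73
G1 X116.77 Y146.48
G1 X120.22 Y143.37
M5
G00 X108.45 Y131.14
M3 S948
G1 X183.24 Y59.27 F800
G1 X199.81 Y38.50
G1 X108.45 Y131.14
M5
G00 X102.48 Y115.03
M3 S622
G1 X161.47 Y115.03 F2414
G1 X161.47 Y39.66
G1 X102.48 Y39.66
G1 X102.48 Y115.03
M5
G00 X177.19 Y96.61
M3 S622
G1 X58.47 Y95.43 F2414
G1 X141.46 Y101.08
G1 X146.57 Y152.31
M5
G00 X0.00 Y0.00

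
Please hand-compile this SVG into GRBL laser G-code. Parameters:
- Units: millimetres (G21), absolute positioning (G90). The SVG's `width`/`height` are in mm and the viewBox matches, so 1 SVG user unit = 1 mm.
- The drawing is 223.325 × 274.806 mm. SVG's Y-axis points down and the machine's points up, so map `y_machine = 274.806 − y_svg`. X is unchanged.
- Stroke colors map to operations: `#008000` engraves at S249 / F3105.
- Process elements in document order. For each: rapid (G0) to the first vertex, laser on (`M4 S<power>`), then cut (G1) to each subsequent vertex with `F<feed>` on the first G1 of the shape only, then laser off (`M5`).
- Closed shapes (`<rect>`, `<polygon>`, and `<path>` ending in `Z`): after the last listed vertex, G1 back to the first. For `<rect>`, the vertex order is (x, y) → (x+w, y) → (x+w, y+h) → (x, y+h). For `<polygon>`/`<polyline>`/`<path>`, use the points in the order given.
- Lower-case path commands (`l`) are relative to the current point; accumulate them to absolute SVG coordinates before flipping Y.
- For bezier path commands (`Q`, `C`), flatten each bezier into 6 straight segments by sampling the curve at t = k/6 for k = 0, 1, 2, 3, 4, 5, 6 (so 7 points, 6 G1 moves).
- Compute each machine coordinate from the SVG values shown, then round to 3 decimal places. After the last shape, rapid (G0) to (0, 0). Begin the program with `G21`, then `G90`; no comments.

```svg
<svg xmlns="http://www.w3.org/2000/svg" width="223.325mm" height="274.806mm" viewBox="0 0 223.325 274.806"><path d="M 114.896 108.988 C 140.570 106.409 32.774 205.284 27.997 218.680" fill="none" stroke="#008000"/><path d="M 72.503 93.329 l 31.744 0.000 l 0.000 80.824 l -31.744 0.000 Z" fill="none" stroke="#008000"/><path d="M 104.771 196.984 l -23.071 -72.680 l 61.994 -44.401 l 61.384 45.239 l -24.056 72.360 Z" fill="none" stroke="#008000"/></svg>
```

Since the viewBox matches the mm dimensions, user units are millimetres directly. The only transform is the Y-flip y_m = 274.806 − y_svg.

Shape 1 is a cubic bezier drawn with `<path>`. Its stroke #008000 means engrave at S249, F3105. After flipping Y the toolpath is (114.896,165.818) → (117.705,159.518) → (104.839,141.502) → (82.866,116.963) → (58.355,91.092) → (37.876,69.082) → (27.997,56.126).

Shape 2 is a rectangle drawn with `<path>`. Its stroke #008000 means engrave at S249, F3105. After flipping Y the toolpath is (72.503,181.477) → (104.247,181.477) → (104.247,100.653) → (72.503,100.653) → (72.503,181.477), returning to the start.

Shape 3 is a regular polygon drawn with `<path>`. Its stroke #008000 means engrave at S249, F3105. After flipping Y the toolpath is (104.771,77.822) → (81.700,150.502) → (143.694,194.903) → (205.078,149.664) → (181.022,77.304) → (104.771,77.822), returning to the start.

G21
G90
G0 X114.896 Y165.818
M4 S249
G1 X117.705 Y159.518 F3105
G1 X104.839 Y141.502
G1 X82.866 Y116.963
G1 X58.355 Y91.092
G1 X37.876 Y69.082
G1 X27.997 Y56.126
M5
G0 X72.503 Y181.477
M4 S249
G1 X104.247 Y181.477 F3105
G1 X104.247 Y100.653
G1 X72.503 Y100.653
G1 X72.503 Y181.477
M5
G0 X104.771 Y77.822
M4 S249
G1 X81.700 Y150.502 F3105
G1 X143.694 Y194.903
G1 X205.078 Y149.664
G1 X181.022 Y77.304
G1 X104.771 Y77.822
M5
G0 X0.000 Y0.000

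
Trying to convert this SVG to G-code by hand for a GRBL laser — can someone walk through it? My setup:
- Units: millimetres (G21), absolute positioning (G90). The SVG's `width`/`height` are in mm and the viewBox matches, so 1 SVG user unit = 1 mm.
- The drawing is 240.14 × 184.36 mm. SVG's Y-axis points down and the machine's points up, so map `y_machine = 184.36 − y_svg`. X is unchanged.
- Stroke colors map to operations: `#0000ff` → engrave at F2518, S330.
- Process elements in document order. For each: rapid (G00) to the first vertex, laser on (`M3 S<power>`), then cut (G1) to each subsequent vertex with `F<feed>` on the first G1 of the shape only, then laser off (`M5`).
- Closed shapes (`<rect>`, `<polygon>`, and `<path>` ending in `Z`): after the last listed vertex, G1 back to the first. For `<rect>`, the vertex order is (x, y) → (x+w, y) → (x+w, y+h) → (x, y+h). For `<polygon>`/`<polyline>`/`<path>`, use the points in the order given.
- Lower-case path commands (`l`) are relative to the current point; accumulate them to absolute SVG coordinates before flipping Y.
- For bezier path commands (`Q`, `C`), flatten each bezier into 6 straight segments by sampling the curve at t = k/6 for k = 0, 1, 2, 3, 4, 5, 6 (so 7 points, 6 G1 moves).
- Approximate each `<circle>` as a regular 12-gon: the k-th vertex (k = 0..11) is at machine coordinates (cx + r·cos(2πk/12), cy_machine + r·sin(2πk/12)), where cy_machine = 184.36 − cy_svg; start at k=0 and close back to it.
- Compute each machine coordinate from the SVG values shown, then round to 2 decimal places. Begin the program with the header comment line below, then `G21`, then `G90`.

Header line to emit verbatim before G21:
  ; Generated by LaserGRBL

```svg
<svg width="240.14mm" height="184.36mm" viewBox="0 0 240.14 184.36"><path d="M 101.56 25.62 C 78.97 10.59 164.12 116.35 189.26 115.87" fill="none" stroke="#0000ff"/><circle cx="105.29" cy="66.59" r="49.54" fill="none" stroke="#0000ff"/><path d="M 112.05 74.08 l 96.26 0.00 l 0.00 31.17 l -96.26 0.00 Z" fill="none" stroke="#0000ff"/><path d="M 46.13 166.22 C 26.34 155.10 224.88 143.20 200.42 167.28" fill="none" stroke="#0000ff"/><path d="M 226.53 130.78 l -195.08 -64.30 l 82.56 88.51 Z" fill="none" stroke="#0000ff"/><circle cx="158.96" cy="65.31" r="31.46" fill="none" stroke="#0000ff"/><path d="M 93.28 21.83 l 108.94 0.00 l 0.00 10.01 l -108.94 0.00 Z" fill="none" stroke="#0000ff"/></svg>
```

1 u = 1 mm; y_m = 184.36 − y.

[1] `<path>` cubic bezier, #0000ff→engrave S330 F2518: (101.56,158.74) → (98.47,157.24) → (108.67,141.92) → (127.51,119.07) → (150.33,95.01) → (172.47,76.05) → (189.26,68.49)

[2] `<circle>` circle, #0000ff→engrave S330 F2518: (154.83,117.77) → (148.19,142.54) → (130.06,160.67) → (105.29,167.31) → (80.52,160.67) → (62.39,142.54) → (55.75,117.77) → (62.39,93.00) → (80.52,74.87) → (105.29,68.23) → (130.06,74.87) → (148.19,93.00) → (154.83,117.77) (closed)

[3] `<path>` rectangle, #0000ff→engrave S330 F2518: (112.05,110.28) → (208.31,110.28) → (208.31,79.11) → (112.05,79.11) → (112.05,110.28) (closed)

[4] `<path>` cubic bezier, #0000ff→engrave S330 F2518: (46.13,18.14) → (52.39,23.59) → (82.77,28.16) → (125.03,30.81) → (166.89,30.53) → (196.11,26.29) → (200.42,17.08)

[5] `<path>` closed polygon, #0000ff→engrave S330 F2518: (226.53,53.58) → (31.45,117.88) → (114.01,29.37) → (226.53,53.58) (closed)

[6] `<circle>` circle, #0000ff→engrave S330 F2518: (190.42,119.05) → (186.21,134.78) → (174.69,146.30) → (158.96,150.51) → (143.23,146.30) → (131.71,134.78) → (127.50,119.05) → (131.71,103.32) → (143.23,91.80) → (158.96,87.59) → (174.69,91.80) → (186.21,103.32) → (190.42,119.05) (closed)

[7] `<path>` rectangle, #0000ff→engrave S330 F2518: (93.28,162.53) → (202.22,162.53) → (202.22,152.52) → (93.28,152.52) → (93.28,162.53) (closed)

; Generated by LaserGRBL
G21
G90
G00 X101.56 Y158.74
M3 S330
G1 X98.47 Y157.24 F2518
G1 X108.67 Y141.92
G1 X127.51 Y119.07
G1 X150.33 Y95.01
G1 X172.47 Y76.05
G1 X189.26 Y68.49
M5
G00 X154.83 Y117.77
M3 S330
G1 X148.19 Y142.54 F2518
G1 X130.06 Y160.67
G1 X105.29 Y167.31
G1 X80.52 Y160.67
G1 X62.39 Y142.54
G1 X55.75 Y117.77
G1 X62.39 Y93.00
G1 X80.52 Y74.87
G1 X105.29 Y68.23
G1 X130.06 Y74.87
G1 X148.19 Y93.00
G1 X154.83 Y117.77
M5
G00 X112.05 Y110.28
M3 S330
G1 X208.31 Y110.28 F2518
G1 X208.31 Y79.11
G1 X112.05 Y79.11
G1 X112.05 Y110.28
M5
G00 X46.13 Y18.14
M3 S330
G1 X52.39 Y23.59 F2518
G1 X82.77 Y28.16
G1 X125.03 Y30.81
G1 X166.89 Y30.53
G1 X196.11 Y26.29
G1 X200.42 Y17.08
M5
G00 X226.53 Y53.58
M3 S330
G1 X31.45 Y117.88 F2518
G1 X114.01 Y29.37
G1 X226.53 Y53.58
M5
G00 X190.42 Y119.05
M3 S330
G1 X186.21 Y134.78 F2518
G1 X174.69 Y146.30
G1 X158.96 Y150.51
G1 X143.23 Y146.30
G1 X131.71 Y134.78
G1 X127.50 Y119.05
G1 X131.71 Y103.32
G1 X143.23 Y91.80
G1 X158.96 Y87.59
G1 X174.69 Y91.80
G1 X186.21 Y103.32
G1 X190.42 Y119.05
M5
G00 X93.28 Y162.53
M3 S330
G1 X202.22 Y162.53 F2518
G1 X202.22 Y152.52
G1 X93.28 Y152.52
G1 X93.28 Y162.53
M5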